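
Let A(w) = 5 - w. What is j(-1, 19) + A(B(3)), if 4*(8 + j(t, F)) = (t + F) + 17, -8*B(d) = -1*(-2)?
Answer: 6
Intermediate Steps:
B(d) = -1/4 (B(d) = -(-1)*(-2)/8 = -1/8*2 = -1/4)
j(t, F) = -15/4 + F/4 + t/4 (j(t, F) = -8 + ((t + F) + 17)/4 = -8 + ((F + t) + 17)/4 = -8 + (17 + F + t)/4 = -8 + (17/4 + F/4 + t/4) = -15/4 + F/4 + t/4)
j(-1, 19) + A(B(3)) = (-15/4 + (1/4)*19 + (1/4)*(-1)) + (5 - 1*(-1/4)) = (-15/4 + 19/4 - 1/4) + (5 + 1/4) = 3/4 + 21/4 = 6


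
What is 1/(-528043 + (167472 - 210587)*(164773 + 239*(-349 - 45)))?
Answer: -1/3044748848 ≈ -3.2843e-10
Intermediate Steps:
1/(-528043 + (167472 - 210587)*(164773 + 239*(-349 - 45))) = 1/(-528043 - 43115*(164773 + 239*(-394))) = 1/(-528043 - 43115*(164773 - 94166)) = 1/(-528043 - 43115*70607) = 1/(-528043 - 3044220805) = 1/(-3044748848) = -1/3044748848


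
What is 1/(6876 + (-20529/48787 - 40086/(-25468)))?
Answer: 621253658/4272456573963 ≈ 0.00014541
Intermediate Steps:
1/(6876 + (-20529/48787 - 40086/(-25468))) = 1/(6876 + (-20529*1/48787 - 40086*(-1/25468))) = 1/(6876 + (-20529/48787 + 20043/12734)) = 1/(6876 + 716421555/621253658) = 1/(4272456573963/621253658) = 621253658/4272456573963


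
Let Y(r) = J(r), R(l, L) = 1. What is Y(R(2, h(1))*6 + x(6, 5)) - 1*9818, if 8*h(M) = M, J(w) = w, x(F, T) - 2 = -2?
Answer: -9812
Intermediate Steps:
x(F, T) = 0 (x(F, T) = 2 - 2 = 0)
h(M) = M/8
Y(r) = r
Y(R(2, h(1))*6 + x(6, 5)) - 1*9818 = (1*6 + 0) - 1*9818 = (6 + 0) - 9818 = 6 - 9818 = -9812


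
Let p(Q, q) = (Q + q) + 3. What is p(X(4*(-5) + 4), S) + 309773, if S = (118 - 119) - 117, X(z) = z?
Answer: 309642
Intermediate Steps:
S = -118 (S = -1 - 117 = -118)
p(Q, q) = 3 + Q + q
p(X(4*(-5) + 4), S) + 309773 = (3 + (4*(-5) + 4) - 118) + 309773 = (3 + (-20 + 4) - 118) + 309773 = (3 - 16 - 118) + 309773 = -131 + 309773 = 309642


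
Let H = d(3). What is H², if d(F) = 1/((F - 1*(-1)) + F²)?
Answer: 1/169 ≈ 0.0059172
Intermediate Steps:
d(F) = 1/(1 + F + F²) (d(F) = 1/((F + 1) + F²) = 1/((1 + F) + F²) = 1/(1 + F + F²))
H = 1/13 (H = 1/(1 + 3 + 3²) = 1/(1 + 3 + 9) = 1/13 ≈ 0.076923)
H² = (1/13)² = 1/169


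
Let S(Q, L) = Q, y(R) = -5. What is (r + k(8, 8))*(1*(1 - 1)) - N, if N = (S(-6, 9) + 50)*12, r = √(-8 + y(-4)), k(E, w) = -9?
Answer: -528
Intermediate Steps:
r = I*√13 (r = √(-8 - 5) = √(-13) = I*√13 ≈ 3.6056*I)
N = 528 (N = (-6 + 50)*12 = 44*12 = 528)
(r + k(8, 8))*(1*(1 - 1)) - N = (I*√13 - 9)*(1*(1 - 1)) - 1*528 = (-9 + I*√13)*(1*0) - 528 = (-9 + I*√13)*0 - 528 = 0 - 528 = -528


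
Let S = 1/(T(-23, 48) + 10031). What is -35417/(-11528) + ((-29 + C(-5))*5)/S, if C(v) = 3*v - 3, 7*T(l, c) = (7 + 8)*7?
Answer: -27215382263/11528 ≈ -2.3608e+6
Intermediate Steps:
T(l, c) = 15 (T(l, c) = ((7 + 8)*7)/7 = (15*7)/7 = (1/7)*105 = 15)
C(v) = -3 + 3*v
S = 1/10046 (S = 1/(15 + 10031) = 1/10046 ≈ 9.9542e-5)
-35417/(-11528) + ((-29 + C(-5))*5)/S = -35417/(-11528) + ((-29 + (-3 + 3*(-5)))*5)/(1/10046) = -35417*(-1/11528) + ((-29 + (-3 - 15))*5)*10046 = 35417/11528 + ((-29 - 18)*5)*10046 = 35417/11528 - 47*5*10046 = 35417/11528 - 235*10046 = 35417/11528 - 2360810 = -27215382263/11528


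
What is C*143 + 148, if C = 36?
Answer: 5296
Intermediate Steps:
C*143 + 148 = 36*143 + 148 = 5148 + 148 = 5296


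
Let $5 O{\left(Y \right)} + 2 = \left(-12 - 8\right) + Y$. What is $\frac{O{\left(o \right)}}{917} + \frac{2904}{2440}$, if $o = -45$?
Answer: $\frac{328784}{279685} \approx 1.1756$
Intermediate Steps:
$O{\left(Y \right)} = - \frac{22}{5} + \frac{Y}{5}$ ($O{\left(Y \right)} = - \frac{2}{5} + \frac{\left(-12 - 8\right) + Y}{5} = - \frac{2}{5} + \frac{-20 + Y}{5} = - \frac{2}{5} + \left(-4 + \frac{Y}{5}\right) = - \frac{22}{5} + \frac{Y}{5}$)
$\frac{O{\left(o \right)}}{917} + \frac{2904}{2440} = \frac{- \frac{22}{5} + \frac{1}{5} \left(-45\right)}{917} + \frac{2904}{2440} = \left(- \frac{22}{5} - 9\right) \frac{1}{917} + 2904 \cdot \frac{1}{2440} = \left(- \frac{67}{5}\right) \frac{1}{917} + \frac{363}{305} = - \frac{67}{4585} + \frac{363}{305} = \frac{328784}{279685}$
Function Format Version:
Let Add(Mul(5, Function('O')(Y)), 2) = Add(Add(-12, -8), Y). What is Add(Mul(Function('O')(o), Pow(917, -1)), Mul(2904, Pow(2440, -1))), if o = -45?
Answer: Rational(328784, 279685) ≈ 1.1756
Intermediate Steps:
Function('O')(Y) = Add(Rational(-22, 5), Mul(Rational(1, 5), Y)) (Function('O')(Y) = Add(Rational(-2, 5), Mul(Rational(1, 5), Add(Add(-12, -8), Y))) = Add(Rational(-2, 5), Mul(Rational(1, 5), Add(-20, Y))) = Add(Rational(-2, 5), Add(-4, Mul(Rational(1, 5), Y))) = Add(Rational(-22, 5), Mul(Rational(1, 5), Y)))
Add(Mul(Function('O')(o), Pow(917, -1)), Mul(2904, Pow(2440, -1))) = Add(Mul(Add(Rational(-22, 5), Mul(Rational(1, 5), -45)), Pow(917, -1)), Mul(2904, Pow(2440, -1))) = Add(Mul(Add(Rational(-22, 5), -9), Rational(1, 917)), Mul(2904, Rational(1, 2440))) = Add(Mul(Rational(-67, 5), Rational(1, 917)), Rational(363, 305)) = Add(Rational(-67, 4585), Rational(363, 305)) = Rational(328784, 279685)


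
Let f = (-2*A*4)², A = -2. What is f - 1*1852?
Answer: -1596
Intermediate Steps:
f = 256 (f = (-2*(-2)*4)² = (4*4)² = 16² = 256)
f - 1*1852 = 256 - 1*1852 = 256 - 1852 = -1596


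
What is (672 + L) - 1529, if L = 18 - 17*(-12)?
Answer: -635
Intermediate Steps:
L = 222 (L = 18 + 204 = 222)
(672 + L) - 1529 = (672 + 222) - 1529 = 894 - 1529 = -635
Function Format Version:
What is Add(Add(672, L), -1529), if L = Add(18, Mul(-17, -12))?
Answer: -635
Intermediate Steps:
L = 222 (L = Add(18, 204) = 222)
Add(Add(672, L), -1529) = Add(Add(672, 222), -1529) = Add(894, -1529) = -635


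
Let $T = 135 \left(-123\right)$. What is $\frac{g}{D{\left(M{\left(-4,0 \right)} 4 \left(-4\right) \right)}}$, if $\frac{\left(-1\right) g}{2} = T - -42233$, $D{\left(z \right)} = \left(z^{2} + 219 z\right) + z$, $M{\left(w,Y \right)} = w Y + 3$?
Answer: $\frac{149}{24} \approx 6.2083$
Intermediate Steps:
$M{\left(w,Y \right)} = 3 + Y w$ ($M{\left(w,Y \right)} = Y w + 3 = 3 + Y w$)
$T = -16605$
$D{\left(z \right)} = z^{2} + 220 z$
$g = -51256$ ($g = - 2 \left(-16605 - -42233\right) = - 2 \left(-16605 + 42233\right) = \left(-2\right) 25628 = -51256$)
$\frac{g}{D{\left(M{\left(-4,0 \right)} 4 \left(-4\right) \right)}} = - \frac{51256}{\left(3 + 0 \left(-4\right)\right) 4 \left(-4\right) \left(220 + \left(3 + 0 \left(-4\right)\right) 4 \left(-4\right)\right)} = - \frac{51256}{\left(3 + 0\right) 4 \left(-4\right) \left(220 + \left(3 + 0\right) 4 \left(-4\right)\right)} = - \frac{51256}{3 \cdot 4 \left(-4\right) \left(220 + 3 \cdot 4 \left(-4\right)\right)} = - \frac{51256}{12 \left(-4\right) \left(220 + 12 \left(-4\right)\right)} = - \frac{51256}{\left(-48\right) \left(220 - 48\right)} = - \frac{51256}{\left(-48\right) 172} = - \frac{51256}{-8256} = \left(-51256\right) \left(- \frac{1}{8256}\right) = \frac{149}{24}$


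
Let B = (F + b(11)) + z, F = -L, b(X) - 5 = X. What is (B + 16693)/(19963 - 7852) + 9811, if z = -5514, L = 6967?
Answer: 118825249/12111 ≈ 9811.3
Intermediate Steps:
b(X) = 5 + X
F = -6967 (F = -1*6967 = -6967)
B = -12465 (B = (-6967 + (5 + 11)) - 5514 = (-6967 + 16) - 5514 = -6951 - 5514 = -12465)
(B + 16693)/(19963 - 7852) + 9811 = (-12465 + 16693)/(19963 - 7852) + 9811 = 4228/12111 + 9811 = 118825249/12111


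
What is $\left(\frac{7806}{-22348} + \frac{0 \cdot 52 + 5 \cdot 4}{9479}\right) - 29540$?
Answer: $- \frac{3128864713897}{105918346} \approx -29540.0$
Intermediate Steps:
$\left(\frac{7806}{-22348} + \frac{0 \cdot 52 + 5 \cdot 4}{9479}\right) - 29540 = \left(7806 \left(- \frac{1}{22348}\right) + \left(0 + 20\right) \frac{1}{9479}\right) - 29540 = \left(- \frac{3903}{11174} + 20 \cdot \frac{1}{9479}\right) - 29540 = \left(- \frac{3903}{11174} + \frac{20}{9479}\right) - 29540 = - \frac{36773057}{105918346} - 29540 = - \frac{3128864713897}{105918346}$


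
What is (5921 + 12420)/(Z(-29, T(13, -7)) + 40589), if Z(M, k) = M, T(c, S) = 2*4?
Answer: 18341/40560 ≈ 0.45219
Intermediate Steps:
T(c, S) = 8
(5921 + 12420)/(Z(-29, T(13, -7)) + 40589) = (5921 + 12420)/(-29 + 40589) = 18341/40560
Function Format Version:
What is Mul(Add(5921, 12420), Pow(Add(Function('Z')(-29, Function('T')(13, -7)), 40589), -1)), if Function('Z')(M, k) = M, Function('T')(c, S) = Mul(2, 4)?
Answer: Rational(18341, 40560) ≈ 0.45219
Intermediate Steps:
Function('T')(c, S) = 8
Mul(Add(5921, 12420), Pow(Add(Function('Z')(-29, Function('T')(13, -7)), 40589), -1)) = Mul(Add(5921, 12420), Pow(Add(-29, 40589), -1)) = Mul(18341, Pow(40560, -1)) = Mul(18341, Rational(1, 40560)) = Rational(18341, 40560)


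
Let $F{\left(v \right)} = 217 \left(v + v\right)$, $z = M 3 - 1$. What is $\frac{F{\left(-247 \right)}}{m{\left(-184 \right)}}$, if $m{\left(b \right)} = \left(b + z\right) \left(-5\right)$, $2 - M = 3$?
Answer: $- \frac{53599}{470} \approx -114.04$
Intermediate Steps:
$M = -1$ ($M = 2 - 3 = -1$)
$z = -4$ ($z = \left(-1\right) 3 - 1 = -3 - 1 = -4$)
$F{\left(v \right)} = 434 v$ ($F{\left(v \right)} = 217 \cdot 2 v = 434 v$)
$m{\left(b \right)} = 20 - 5 b$ ($m{\left(b \right)} = \left(b - 4\right) \left(-5\right) = \left(-4 + b\right) \left(-5\right) = 20 - 5 b$)
$\frac{F{\left(-247 \right)}}{m{\left(-184 \right)}} = \frac{434 \left(-247\right)}{20 - -920} = - \frac{107198}{20 + 920} = - \frac{107198}{940} = \left(-107198\right) \frac{1}{940} = - \frac{53599}{470}$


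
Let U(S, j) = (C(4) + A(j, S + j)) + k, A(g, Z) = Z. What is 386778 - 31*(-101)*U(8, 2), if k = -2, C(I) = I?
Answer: 424350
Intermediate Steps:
U(S, j) = 2 + S + j (U(S, j) = (4 + (S + j)) - 2 = (4 + S + j) - 2 = 2 + S + j)
386778 - 31*(-101)*U(8, 2) = 386778 - 31*(-101)*(2 + 8 + 2) = 386778 - (-3131)*12 = 386778 - 1*(-37572) = 386778 + 37572 = 424350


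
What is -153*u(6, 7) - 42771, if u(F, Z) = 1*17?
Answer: -45372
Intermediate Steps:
u(F, Z) = 17
-153*u(6, 7) - 42771 = -153*17 - 42771 = -2601 - 42771 = -45372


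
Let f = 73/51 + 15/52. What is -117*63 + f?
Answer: -19543331/2652 ≈ -7369.3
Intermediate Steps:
f = 4561/2652 (f = 73*(1/51) + 15*(1/52) = 73/51 + 15/52 = 4561/2652 ≈ 1.7198)
-117*63 + f = -117*63 + 4561/2652 = -7371 + 4561/2652 = -19543331/2652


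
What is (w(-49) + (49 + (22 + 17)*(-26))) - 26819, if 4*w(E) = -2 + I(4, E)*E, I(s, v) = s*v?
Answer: -50767/2 ≈ -25384.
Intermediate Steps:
w(E) = -½ + E² (w(E) = (-2 + (4*E)*E)/4 = (-2 + 4*E²)/4 = -½ + E²)
(w(-49) + (49 + (22 + 17)*(-26))) - 26819 = ((-½ + (-49)²) + (49 + (22 + 17)*(-26))) - 26819 = ((-½ + 2401) + (49 + 39*(-26))) - 26819 = (4801/2 + (49 - 1014)) - 26819 = (4801/2 - 965) - 26819 = 2871/2 - 26819 = -50767/2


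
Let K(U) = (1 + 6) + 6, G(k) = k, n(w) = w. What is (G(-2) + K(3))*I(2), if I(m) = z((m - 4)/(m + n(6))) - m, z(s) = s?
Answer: -99/4 ≈ -24.750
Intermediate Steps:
I(m) = -m + (-4 + m)/(6 + m) (I(m) = (m - 4)/(m + 6) - m = (-4 + m)/(6 + m) - m = -m + (-4 + m)/(6 + m))
K(U) = 13 (K(U) = 7 + 6 = 13)
(G(-2) + K(3))*I(2) = (-2 + 13)*((-4 + 2 - 1*2*(6 + 2))/(6 + 2)) = 11*((-4 + 2 - 1*2*8)/8) = 11*((-4 + 2 - 16)/8) = 11*((1/8)*(-18)) = 11*(-9/4) = -99/4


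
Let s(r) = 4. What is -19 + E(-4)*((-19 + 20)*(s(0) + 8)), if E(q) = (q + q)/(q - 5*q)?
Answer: -25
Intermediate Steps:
E(q) = -½ (E(q) = (2*q)/((-4*q)) = (2*q)*(-1/(4*q)) = -½)
-19 + E(-4)*((-19 + 20)*(s(0) + 8)) = -19 - (-19 + 20)*(4 + 8)/2 = -19 - 12/2 = -19 - ½*12 = -19 - 6 = -25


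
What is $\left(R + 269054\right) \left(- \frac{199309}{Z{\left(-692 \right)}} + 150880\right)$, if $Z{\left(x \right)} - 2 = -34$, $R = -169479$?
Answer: $\frac{500610225675}{32} \approx 1.5644 \cdot 10^{10}$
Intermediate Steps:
$Z{\left(x \right)} = -32$ ($Z{\left(x \right)} = 2 - 34 = -32$)
$\left(R + 269054\right) \left(- \frac{199309}{Z{\left(-692 \right)}} + 150880\right) = \left(-169479 + 269054\right) \left(- \frac{199309}{-32} + 150880\right) = 99575 \left(\left(-199309\right) \left(- \frac{1}{32}\right) + 150880\right) = 99575 \left(\frac{199309}{32} + 150880\right) = 99575 \cdot \frac{5027469}{32} = \frac{500610225675}{32}$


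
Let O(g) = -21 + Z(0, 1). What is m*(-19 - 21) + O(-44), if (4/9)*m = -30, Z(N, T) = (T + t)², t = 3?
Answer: 2695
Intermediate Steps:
Z(N, T) = (3 + T)² (Z(N, T) = (T + 3)² = (3 + T)²)
m = -135/2 (m = (9/4)*(-30) = -135/2 ≈ -67.500)
O(g) = -5 (O(g) = -21 + (3 + 1)² = -21 + 4² = -21 + 16 = -5)
m*(-19 - 21) + O(-44) = -135*(-19 - 21)/2 - 5 = -135/2*(-40) - 5 = 2700 - 5 = 2695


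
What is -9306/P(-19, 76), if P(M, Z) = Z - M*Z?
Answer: -4653/760 ≈ -6.1224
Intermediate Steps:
P(M, Z) = Z - M*Z
-9306/P(-19, 76) = -9306*1/(76*(1 - 1*(-19))) = -9306*1/(76*(1 + 19)) = -9306/(76*20) = -9306/1520 = -9306*1/1520 = -4653/760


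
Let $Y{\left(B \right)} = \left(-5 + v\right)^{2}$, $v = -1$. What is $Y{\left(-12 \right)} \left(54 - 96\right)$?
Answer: $-1512$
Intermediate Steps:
$Y{\left(B \right)} = 36$ ($Y{\left(B \right)} = \left(-5 - 1\right)^{2} = \left(-6\right)^{2} = 36$)
$Y{\left(-12 \right)} \left(54 - 96\right) = 36 \left(54 - 96\right) = 36 \left(-42\right) = -1512$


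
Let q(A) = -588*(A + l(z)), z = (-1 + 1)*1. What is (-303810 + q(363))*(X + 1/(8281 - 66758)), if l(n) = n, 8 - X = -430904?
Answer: -13033994412910842/58477 ≈ -2.2289e+11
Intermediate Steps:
X = 430912 (X = 8 - 1*(-430904) = 8 + 430904 = 430912)
z = 0 (z = 0*1 = 0)
q(A) = -588*A (q(A) = -588*(A + 0) = -588*A)
(-303810 + q(363))*(X + 1/(8281 - 66758)) = (-303810 - 588*363)*(430912 + 1/(8281 - 66758)) = (-303810 - 213444)*(430912 + 1/(-58477)) = -517254*(430912 - 1/58477) = -517254*25198441023/58477 = -13033994412910842/58477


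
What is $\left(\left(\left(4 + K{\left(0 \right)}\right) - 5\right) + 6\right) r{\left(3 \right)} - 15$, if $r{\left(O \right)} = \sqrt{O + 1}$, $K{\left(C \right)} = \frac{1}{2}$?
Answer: $-4$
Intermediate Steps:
$K{\left(C \right)} = \frac{1}{2}$
$r{\left(O \right)} = \sqrt{1 + O}$
$\left(\left(\left(4 + K{\left(0 \right)}\right) - 5\right) + 6\right) r{\left(3 \right)} - 15 = \left(\left(\left(4 + \frac{1}{2}\right) - 5\right) + 6\right) \sqrt{1 + 3} - 15 = \left(\left(\frac{9}{2} - 5\right) + 6\right) \sqrt{4} - 15 = \left(- \frac{1}{2} + 6\right) 2 - 15 = \frac{11}{2} \cdot 2 - 15 = 11 - 15 = -4$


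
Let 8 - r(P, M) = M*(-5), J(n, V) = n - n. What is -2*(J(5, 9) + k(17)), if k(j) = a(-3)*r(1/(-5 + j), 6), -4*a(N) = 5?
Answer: 95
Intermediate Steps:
J(n, V) = 0
a(N) = -5/4 (a(N) = -1/4*5 = -5/4)
r(P, M) = 8 + 5*M (r(P, M) = 8 - M*(-5) = 8 - (-5)*M = 8 + 5*M)
k(j) = -95/2 (k(j) = -5*(8 + 5*6)/4 = -5*(8 + 30)/4 = -5/4*38 = -95/2)
-2*(J(5, 9) + k(17)) = -2*(0 - 95/2) = -2*(-95/2) = 95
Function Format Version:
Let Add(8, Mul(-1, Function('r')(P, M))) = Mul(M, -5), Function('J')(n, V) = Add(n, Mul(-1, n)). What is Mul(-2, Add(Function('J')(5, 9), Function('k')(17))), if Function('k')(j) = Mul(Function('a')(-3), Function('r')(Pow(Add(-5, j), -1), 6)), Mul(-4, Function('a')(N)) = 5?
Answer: 95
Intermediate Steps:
Function('J')(n, V) = 0
Function('a')(N) = Rational(-5, 4) (Function('a')(N) = Mul(Rational(-1, 4), 5) = Rational(-5, 4))
Function('r')(P, M) = Add(8, Mul(5, M)) (Function('r')(P, M) = Add(8, Mul(-1, Mul(M, -5))) = Add(8, Mul(-1, Mul(-5, M))) = Add(8, Mul(5, M)))
Function('k')(j) = Rational(-95, 2) (Function('k')(j) = Mul(Rational(-5, 4), Add(8, Mul(5, 6))) = Mul(Rational(-5, 4), Add(8, 30)) = Mul(Rational(-5, 4), 38) = Rational(-95, 2))
Mul(-2, Add(Function('J')(5, 9), Function('k')(17))) = Mul(-2, Add(0, Rational(-95, 2))) = Mul(-2, Rational(-95, 2)) = 95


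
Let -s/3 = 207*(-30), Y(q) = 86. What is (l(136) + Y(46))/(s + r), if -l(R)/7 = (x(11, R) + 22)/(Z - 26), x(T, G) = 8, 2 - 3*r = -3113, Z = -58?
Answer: 531/118010 ≈ 0.0044996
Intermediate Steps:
r = 3115/3 (r = ⅔ - ⅓*(-3113) = ⅔ + 3113/3 = 3115/3 ≈ 1038.3)
l(R) = 5/2 (l(R) = -7*(8 + 22)/(-58 - 26) = -210/(-84) = -210*(-1)/84 = -7*(-5/14) = 5/2)
s = 18630 (s = -621*(-30) = -3*(-6210) = 18630)
(l(136) + Y(46))/(s + r) = (5/2 + 86)/(18630 + 3115/3) = 177/(2*(59005/3)) = (177/2)*(3/59005) = 531/118010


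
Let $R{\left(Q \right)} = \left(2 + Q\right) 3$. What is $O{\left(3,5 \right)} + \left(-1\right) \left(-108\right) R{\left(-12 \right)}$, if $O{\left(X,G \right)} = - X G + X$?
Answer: $-3252$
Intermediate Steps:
$O{\left(X,G \right)} = X - G X$ ($O{\left(X,G \right)} = - G X + X = X - G X$)
$R{\left(Q \right)} = 6 + 3 Q$
$O{\left(3,5 \right)} + \left(-1\right) \left(-108\right) R{\left(-12 \right)} = 3 \left(1 - 5\right) + \left(-1\right) \left(-108\right) \left(6 + 3 \left(-12\right)\right) = 3 \left(1 - 5\right) + 108 \left(6 - 36\right) = 3 \left(-4\right) + 108 \left(-30\right) = -12 - 3240 = -3252$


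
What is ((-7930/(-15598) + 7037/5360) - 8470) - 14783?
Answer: -971960653957/41802640 ≈ -23251.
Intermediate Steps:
((-7930/(-15598) + 7037/5360) - 8470) - 14783 = ((-7930*(-1/15598) + 7037*(1/5360)) - 8470) - 14783 = ((3965/7799 + 7037/5360) - 8470) - 14783 = (76133963/41802640 - 8470) - 14783 = -353992226837/41802640 - 14783 = -971960653957/41802640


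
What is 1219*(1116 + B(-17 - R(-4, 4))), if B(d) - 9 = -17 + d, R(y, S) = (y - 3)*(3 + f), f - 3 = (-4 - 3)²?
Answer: 1799244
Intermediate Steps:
f = 52 (f = 3 + (-4 - 3)² = 3 + (-7)² = 3 + 49 = 52)
R(y, S) = -165 + 55*y (R(y, S) = (y - 3)*(3 + 52) = (-3 + y)*55 = -165 + 55*y)
B(d) = -8 + d (B(d) = 9 + (-17 + d) = -8 + d)
1219*(1116 + B(-17 - R(-4, 4))) = 1219*(1116 + (-8 + (-17 - (-165 + 55*(-4))))) = 1219*(1116 + (-8 + (-17 - (-165 - 220)))) = 1219*(1116 + (-8 + (-17 - 1*(-385)))) = 1219*(1116 + (-8 + (-17 + 385))) = 1219*(1116 + (-8 + 368)) = 1219*(1116 + 360) = 1219*1476 = 1799244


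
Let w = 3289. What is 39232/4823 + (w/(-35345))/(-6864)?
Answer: 66559552849/8182508880 ≈ 8.1344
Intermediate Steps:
39232/4823 + (w/(-35345))/(-6864) = 39232/4823 + (3289/(-35345))/(-6864) = 39232*(1/4823) + (3289*(-1/35345))*(-1/6864) = 39232/4823 - 3289/35345*(-1/6864) = 39232/4823 + 23/1696560 = 66559552849/8182508880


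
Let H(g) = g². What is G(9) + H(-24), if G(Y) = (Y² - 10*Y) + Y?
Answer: 576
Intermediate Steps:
G(Y) = Y² - 9*Y
G(9) + H(-24) = 9*(-9 + 9) + (-24)² = 9*0 + 576 = 0 + 576 = 576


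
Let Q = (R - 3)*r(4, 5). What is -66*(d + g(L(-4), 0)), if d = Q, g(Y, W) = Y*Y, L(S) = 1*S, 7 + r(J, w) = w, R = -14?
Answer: -3300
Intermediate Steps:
r(J, w) = -7 + w
Q = 34 (Q = (-14 - 3)*(-7 + 5) = -17*(-2) = 34)
L(S) = S
g(Y, W) = Y²
d = 34
-66*(d + g(L(-4), 0)) = -66*(34 + (-4)²) = -66*(34 + 16) = -66*50 = -3300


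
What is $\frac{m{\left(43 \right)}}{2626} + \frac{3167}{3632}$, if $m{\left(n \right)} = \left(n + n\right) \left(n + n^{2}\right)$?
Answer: $\frac{299643263}{4768816} \approx 62.834$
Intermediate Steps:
$m{\left(n \right)} = 2 n \left(n + n^{2}\right)$
$\frac{m{\left(43 \right)}}{2626} + \frac{3167}{3632} = \frac{2 \cdot 43^{2} \left(1 + 43\right)}{2626} + \frac{3167}{3632} = 2 \cdot 1849 \cdot 44 \cdot \frac{1}{2626} + 3167 \cdot \frac{1}{3632} = 162712 \cdot \frac{1}{2626} + \frac{3167}{3632} = \frac{81356}{1313} + \frac{3167}{3632} = \frac{299643263}{4768816}$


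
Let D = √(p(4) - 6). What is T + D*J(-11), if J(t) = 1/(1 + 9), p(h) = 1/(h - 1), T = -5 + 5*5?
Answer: 20 + I*√51/30 ≈ 20.0 + 0.23805*I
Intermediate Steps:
T = 20 (T = -5 + 25 = 20)
p(h) = 1/(-1 + h)
D = I*√51/3 (D = √(1/(-1 + 4) - 6) = √(1/3 - 6) = √(⅓ - 6) = √(-17/3) = I*√51/3 ≈ 2.3805*I)
J(t) = ⅒ (J(t) = 1/10 = ⅒)
T + D*J(-11) = 20 + (I*√51/3)*(⅒) = 20 + I*√51/30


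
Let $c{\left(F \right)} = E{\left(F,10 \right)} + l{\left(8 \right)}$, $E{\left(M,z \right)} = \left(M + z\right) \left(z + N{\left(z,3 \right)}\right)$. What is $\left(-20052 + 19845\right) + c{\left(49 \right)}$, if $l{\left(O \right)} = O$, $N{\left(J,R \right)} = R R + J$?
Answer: $1512$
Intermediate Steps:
$N{\left(J,R \right)} = J + R^{2}$ ($N{\left(J,R \right)} = R^{2} + J = J + R^{2}$)
$E{\left(M,z \right)} = \left(9 + 2 z\right) \left(M + z\right)$ ($E{\left(M,z \right)} = \left(M + z\right) \left(z + \left(z + 3^{2}\right)\right) = \left(M + z\right) \left(z + \left(z + 9\right)\right) = \left(M + z\right) \left(z + \left(9 + z\right)\right) = \left(M + z\right) \left(9 + 2 z\right) = \left(9 + 2 z\right) \left(M + z\right)$)
$c{\left(F \right)} = 298 + 29 F$ ($c{\left(F \right)} = \left(10^{2} + F 10 + F \left(9 + 10\right) + 10 \left(9 + 10\right)\right) + 8 = \left(100 + 10 F + F 19 + 10 \cdot 19\right) + 8 = \left(100 + 10 F + 19 F + 190\right) + 8 = \left(290 + 29 F\right) + 8 = 298 + 29 F$)
$\left(-20052 + 19845\right) + c{\left(49 \right)} = \left(-20052 + 19845\right) + \left(298 + 29 \cdot 49\right) = -207 + \left(298 + 1421\right) = -207 + 1719 = 1512$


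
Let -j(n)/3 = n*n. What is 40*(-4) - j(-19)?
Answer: 923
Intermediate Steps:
j(n) = -3*n² (j(n) = -3*n*n = -3*n²)
40*(-4) - j(-19) = 40*(-4) - (-3)*(-19)² = -160 - (-3)*361 = -160 - 1*(-1083) = -160 + 1083 = 923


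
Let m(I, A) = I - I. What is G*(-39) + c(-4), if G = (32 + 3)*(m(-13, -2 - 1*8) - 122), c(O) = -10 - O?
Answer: 166524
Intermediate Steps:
m(I, A) = 0
G = -4270 (G = (32 + 3)*(0 - 122) = 35*(-122) = -4270)
G*(-39) + c(-4) = -4270*(-39) + (-10 - 1*(-4)) = 166530 + (-10 + 4) = 166530 - 6 = 166524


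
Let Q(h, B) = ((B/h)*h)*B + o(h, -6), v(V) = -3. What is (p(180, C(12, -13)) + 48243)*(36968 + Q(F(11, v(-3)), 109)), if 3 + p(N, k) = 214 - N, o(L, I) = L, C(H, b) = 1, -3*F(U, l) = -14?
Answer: 7075085714/3 ≈ 2.3584e+9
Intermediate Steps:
F(U, l) = 14/3 (F(U, l) = -1/3*(-14) = 14/3)
Q(h, B) = h + B**2 (Q(h, B) = ((B/h)*h)*B + h = B*B + h = B**2 + h = h + B**2)
p(N, k) = 211 - N (p(N, k) = -3 + (214 - N) = 211 - N)
(p(180, C(12, -13)) + 48243)*(36968 + Q(F(11, v(-3)), 109)) = ((211 - 1*180) + 48243)*(36968 + (14/3 + 109**2)) = ((211 - 180) + 48243)*(36968 + (14/3 + 11881)) = (31 + 48243)*(36968 + 35657/3) = 48274*(146561/3) = 7075085714/3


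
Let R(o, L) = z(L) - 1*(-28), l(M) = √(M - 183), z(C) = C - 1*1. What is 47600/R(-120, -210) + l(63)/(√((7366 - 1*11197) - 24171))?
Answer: -47600/183 + 2*√23335/4667 ≈ -260.04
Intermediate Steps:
z(C) = -1 + C (z(C) = C - 1 = -1 + C)
l(M) = √(-183 + M)
R(o, L) = 27 + L (R(o, L) = (-1 + L) - 1*(-28) = (-1 + L) + 28 = 27 + L)
47600/R(-120, -210) + l(63)/(√((7366 - 1*11197) - 24171)) = 47600/(27 - 210) + √(-183 + 63)/(√((7366 - 1*11197) - 24171)) = 47600/(-183) + √(-120)/(√((7366 - 11197) - 24171)) = 47600*(-1/183) + (2*I*√30)/(√(-3831 - 24171)) = -47600/183 + (2*I*√30)/(√(-28002)) = -47600/183 + (2*I*√30)/((I*√28002)) = -47600/183 + (2*I*√30)*(-I*√28002/28002) = -47600/183 + 2*√23335/4667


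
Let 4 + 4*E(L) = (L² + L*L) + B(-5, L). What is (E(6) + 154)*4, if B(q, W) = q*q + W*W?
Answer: 745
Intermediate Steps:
B(q, W) = W² + q² (B(q, W) = q² + W² = W² + q²)
E(L) = 21/4 + 3*L²/4 (E(L) = -1 + ((L² + L*L) + (L² + (-5)²))/4 = -1 + ((L² + L²) + (L² + 25))/4 = -1 + (2*L² + (25 + L²))/4 = -1 + (25 + 3*L²)/4 = -1 + (25/4 + 3*L²/4) = 21/4 + 3*L²/4)
(E(6) + 154)*4 = ((21/4 + (¾)*6²) + 154)*4 = ((21/4 + (¾)*36) + 154)*4 = ((21/4 + 27) + 154)*4 = (129/4 + 154)*4 = (745/4)*4 = 745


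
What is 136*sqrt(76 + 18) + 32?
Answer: 32 + 136*sqrt(94) ≈ 1350.6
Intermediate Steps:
136*sqrt(76 + 18) + 32 = 136*sqrt(94) + 32 = 32 + 136*sqrt(94)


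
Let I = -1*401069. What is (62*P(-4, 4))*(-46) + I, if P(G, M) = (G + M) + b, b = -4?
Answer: -389661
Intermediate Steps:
P(G, M) = -4 + G + M (P(G, M) = (G + M) - 4 = -4 + G + M)
I = -401069
(62*P(-4, 4))*(-46) + I = (62*(-4 - 4 + 4))*(-46) - 401069 = (62*(-4))*(-46) - 401069 = -248*(-46) - 401069 = 11408 - 401069 = -389661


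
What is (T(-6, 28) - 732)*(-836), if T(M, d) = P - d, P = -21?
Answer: 652916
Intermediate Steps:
T(M, d) = -21 - d
(T(-6, 28) - 732)*(-836) = ((-21 - 1*28) - 732)*(-836) = ((-21 - 28) - 732)*(-836) = (-49 - 732)*(-836) = -781*(-836) = 652916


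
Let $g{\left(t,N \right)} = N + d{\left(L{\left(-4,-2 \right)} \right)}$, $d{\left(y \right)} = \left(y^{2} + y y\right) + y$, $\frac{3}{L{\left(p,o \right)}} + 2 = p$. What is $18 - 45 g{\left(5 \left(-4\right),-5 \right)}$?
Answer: $243$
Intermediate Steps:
$L{\left(p,o \right)} = \frac{3}{-2 + p}$
$d{\left(y \right)} = y + 2 y^{2}$ ($d{\left(y \right)} = \left(y^{2} + y^{2}\right) + y = 2 y^{2} + y = y + 2 y^{2}$)
$g{\left(t,N \right)} = N$ ($g{\left(t,N \right)} = N + \frac{3}{-2 - 4} \left(1 + 2 \frac{3}{-2 - 4}\right) = N + \frac{3}{-6} \left(1 + 2 \frac{3}{-6}\right) = N + 3 \left(- \frac{1}{6}\right) \left(1 + 2 \cdot 3 \left(- \frac{1}{6}\right)\right) = N - \frac{1 + 2 \left(- \frac{1}{2}\right)}{2} = N - \frac{1 - 1}{2} = N - 0 = N + 0 = N$)
$18 - 45 g{\left(5 \left(-4\right),-5 \right)} = 18 - -225 = 18 + 225 = 243$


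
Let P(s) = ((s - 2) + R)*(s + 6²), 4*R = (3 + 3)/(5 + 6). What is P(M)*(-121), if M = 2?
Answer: -627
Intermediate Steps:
R = 3/22 (R = ((3 + 3)/(5 + 6))/4 = (6/11)/4 = (6*(1/11))/4 = (¼)*(6/11) = 3/22 ≈ 0.13636)
P(s) = (36 + s)*(-41/22 + s) (P(s) = ((s - 2) + 3/22)*(s + 6²) = ((-2 + s) + 3/22)*(s + 36) = (-41/22 + s)*(36 + s) = (36 + s)*(-41/22 + s))
P(M)*(-121) = (-738/11 + 2² + (751/22)*2)*(-121) = (-738/11 + 4 + 751/11)*(-121) = (57/11)*(-121) = -627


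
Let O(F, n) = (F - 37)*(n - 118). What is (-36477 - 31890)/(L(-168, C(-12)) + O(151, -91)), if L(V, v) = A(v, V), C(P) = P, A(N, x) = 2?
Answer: 68367/23824 ≈ 2.8697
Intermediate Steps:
O(F, n) = (-118 + n)*(-37 + F) (O(F, n) = (-37 + F)*(-118 + n) = (-118 + n)*(-37 + F))
L(V, v) = 2
(-36477 - 31890)/(L(-168, C(-12)) + O(151, -91)) = (-36477 - 31890)/(2 + (4366 - 118*151 - 37*(-91) + 151*(-91))) = -68367/(2 + (4366 - 17818 + 3367 - 13741)) = -68367/(2 - 23826) = -68367/(-23824) = -68367*(-1/23824) = 68367/23824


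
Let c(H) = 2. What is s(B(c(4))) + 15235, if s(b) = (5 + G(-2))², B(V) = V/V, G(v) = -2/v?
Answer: 15271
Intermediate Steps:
B(V) = 1
s(b) = 36 (s(b) = (5 - 2/(-2))² = (5 - 2*(-½))² = (5 + 1)² = 6² = 36)
s(B(c(4))) + 15235 = 36 + 15235 = 15271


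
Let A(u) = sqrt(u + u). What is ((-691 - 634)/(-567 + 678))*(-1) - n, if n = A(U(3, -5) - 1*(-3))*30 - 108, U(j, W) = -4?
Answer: 13313/111 - 30*I*sqrt(2) ≈ 119.94 - 42.426*I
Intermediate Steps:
A(u) = sqrt(2)*sqrt(u) (A(u) = sqrt(2*u) = sqrt(2)*sqrt(u))
n = -108 + 30*I*sqrt(2) (n = (sqrt(2)*sqrt(-4 - 1*(-3)))*30 - 108 = (sqrt(2)*sqrt(-4 + 3))*30 - 108 = (sqrt(2)*sqrt(-1))*30 - 108 = (sqrt(2)*I)*30 - 108 = (I*sqrt(2))*30 - 108 = 30*I*sqrt(2) - 108 = -108 + 30*I*sqrt(2) ≈ -108.0 + 42.426*I)
((-691 - 634)/(-567 + 678))*(-1) - n = ((-691 - 634)/(-567 + 678))*(-1) - (-108 + 30*I*sqrt(2)) = -1325/111*(-1) + (108 - 30*I*sqrt(2)) = 1325/111 + (108 - 30*I*sqrt(2)) = 13313/111 - 30*I*sqrt(2)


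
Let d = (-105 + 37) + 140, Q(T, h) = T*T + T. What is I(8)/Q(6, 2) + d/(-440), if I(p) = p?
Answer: 31/1155 ≈ 0.026840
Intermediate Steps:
Q(T, h) = T + T² (Q(T, h) = T² + T = T + T²)
d = 72 (d = -68 + 140 = 72)
I(8)/Q(6, 2) + d/(-440) = 8/((6*(1 + 6))) + 72/(-440) = 8/((6*7)) + 72*(-1/440) = 8/42 - 9/55 = 8*(1/42) - 9/55 = 4/21 - 9/55 = 31/1155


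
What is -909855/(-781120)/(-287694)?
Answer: -20219/4993856384 ≈ -4.0488e-6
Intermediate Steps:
-909855/(-781120)/(-287694) = -909855*(-1/781120)*(-1/287694) = (181971/156224)*(-1/287694) = -20219/4993856384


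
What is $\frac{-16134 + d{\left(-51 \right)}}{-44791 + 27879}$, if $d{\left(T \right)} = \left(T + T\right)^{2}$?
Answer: $\frac{2865}{8456} \approx 0.33881$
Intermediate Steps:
$d{\left(T \right)} = 4 T^{2}$ ($d{\left(T \right)} = \left(2 T\right)^{2} = 4 T^{2}$)
$\frac{-16134 + d{\left(-51 \right)}}{-44791 + 27879} = \frac{-16134 + 4 \left(-51\right)^{2}}{-44791 + 27879} = \frac{-16134 + 4 \cdot 2601}{-16912} = \left(-16134 + 10404\right) \left(- \frac{1}{16912}\right) = \left(-5730\right) \left(- \frac{1}{16912}\right) = \frac{2865}{8456}$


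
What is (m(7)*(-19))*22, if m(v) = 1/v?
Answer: -418/7 ≈ -59.714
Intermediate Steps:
(m(7)*(-19))*22 = (-19/7)*22 = ((⅐)*(-19))*22 = -19/7*22 = -418/7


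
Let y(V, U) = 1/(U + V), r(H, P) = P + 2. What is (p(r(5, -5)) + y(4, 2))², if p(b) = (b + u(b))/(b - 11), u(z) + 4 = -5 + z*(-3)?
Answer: 64/441 ≈ 0.14512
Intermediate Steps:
u(z) = -9 - 3*z (u(z) = -4 + (-5 + z*(-3)) = -4 + (-5 - 3*z) = -9 - 3*z)
r(H, P) = 2 + P
p(b) = (-9 - 2*b)/(-11 + b) (p(b) = (b + (-9 - 3*b))/(b - 11) = (-9 - 2*b)/(-11 + b))
(p(r(5, -5)) + y(4, 2))² = ((-9 - 2*(2 - 5))/(-11 + (2 - 5)) + 1/(2 + 4))² = ((-9 - 2*(-3))/(-11 - 3) + 1/6)² = ((-9 + 6)/(-14) + ⅙)² = (-1/14*(-3) + ⅙)² = (3/14 + ⅙)² = (8/21)² = 64/441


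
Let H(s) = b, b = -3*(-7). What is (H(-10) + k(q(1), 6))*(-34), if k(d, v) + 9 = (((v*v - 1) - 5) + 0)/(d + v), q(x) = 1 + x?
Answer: -1071/2 ≈ -535.50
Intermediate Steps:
b = 21
H(s) = 21
k(d, v) = -9 + (-6 + v²)/(d + v) (k(d, v) = -9 + (((v*v - 1) - 5) + 0)/(d + v) = -9 + (((v² - 1) - 5) + 0)/(d + v) = -9 + (((-1 + v²) - 5) + 0)/(d + v) = -9 + ((-6 + v²) + 0)/(d + v) = -9 + (-6 + v²)/(d + v))
(H(-10) + k(q(1), 6))*(-34) = (21 + (-6 + 6² - 9*(1 + 1) - 9*6)/((1 + 1) + 6))*(-34) = (21 + (-6 + 36 - 9*2 - 54)/(2 + 6))*(-34) = (21 + (-6 + 36 - 18 - 54)/8)*(-34) = (21 + (⅛)*(-42))*(-34) = (21 - 21/4)*(-34) = (63/4)*(-34) = -1071/2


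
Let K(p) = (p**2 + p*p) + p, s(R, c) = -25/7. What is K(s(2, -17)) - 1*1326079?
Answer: -64976796/49 ≈ -1.3261e+6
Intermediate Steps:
s(R, c) = -25/7 (s(R, c) = -25*1/7 = -25/7)
K(p) = p + 2*p**2 (K(p) = (p**2 + p**2) + p = 2*p**2 + p = p + 2*p**2)
K(s(2, -17)) - 1*1326079 = -25*(1 + 2*(-25/7))/7 - 1*1326079 = -25*(1 - 50/7)/7 - 1326079 = -25/7*(-43/7) - 1326079 = 1075/49 - 1326079 = -64976796/49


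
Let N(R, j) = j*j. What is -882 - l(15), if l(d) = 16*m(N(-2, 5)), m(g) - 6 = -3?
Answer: -930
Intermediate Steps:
N(R, j) = j²
m(g) = 3 (m(g) = 6 - 3 = 3)
l(d) = 48 (l(d) = 16*3 = 48)
-882 - l(15) = -882 - 1*48 = -882 - 48 = -930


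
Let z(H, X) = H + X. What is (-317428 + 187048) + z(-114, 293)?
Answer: -130201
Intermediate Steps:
(-317428 + 187048) + z(-114, 293) = (-317428 + 187048) + (-114 + 293) = -130380 + 179 = -130201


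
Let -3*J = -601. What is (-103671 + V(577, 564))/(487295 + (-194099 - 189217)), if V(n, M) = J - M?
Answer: -312104/311937 ≈ -1.0005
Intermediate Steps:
J = 601/3 (J = -⅓*(-601) = 601/3 ≈ 200.33)
V(n, M) = 601/3 - M
(-103671 + V(577, 564))/(487295 + (-194099 - 189217)) = (-103671 + (601/3 - 1*564))/(487295 + (-194099 - 189217)) = (-103671 + (601/3 - 564))/(487295 - 383316) = (-103671 - 1091/3)/103979 = -312104/3*1/103979 = -312104/311937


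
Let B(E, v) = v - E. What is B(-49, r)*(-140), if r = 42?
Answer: -12740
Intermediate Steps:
B(-49, r)*(-140) = (42 - 1*(-49))*(-140) = (42 + 49)*(-140) = 91*(-140) = -12740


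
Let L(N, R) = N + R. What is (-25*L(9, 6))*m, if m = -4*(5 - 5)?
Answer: 0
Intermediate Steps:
m = 0 (m = -4*0 = 0)
(-25*L(9, 6))*m = -25*(9 + 6)*0 = -25*15*0 = -375*0 = 0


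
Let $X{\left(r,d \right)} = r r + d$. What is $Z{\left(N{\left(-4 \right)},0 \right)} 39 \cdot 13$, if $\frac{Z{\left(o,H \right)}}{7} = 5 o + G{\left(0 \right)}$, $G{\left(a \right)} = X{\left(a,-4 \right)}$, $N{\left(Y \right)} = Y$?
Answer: $-85176$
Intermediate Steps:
$X{\left(r,d \right)} = d + r^{2}$ ($X{\left(r,d \right)} = r^{2} + d = d + r^{2}$)
$G{\left(a \right)} = -4 + a^{2}$
$Z{\left(o,H \right)} = -28 + 35 o$ ($Z{\left(o,H \right)} = 7 \left(5 o - \left(4 - 0^{2}\right)\right) = 7 \left(5 o + \left(-4 + 0\right)\right) = 7 \left(5 o - 4\right) = 7 \left(-4 + 5 o\right) = -28 + 35 o$)
$Z{\left(N{\left(-4 \right)},0 \right)} 39 \cdot 13 = \left(-28 + 35 \left(-4\right)\right) 39 \cdot 13 = \left(-28 - 140\right) 39 \cdot 13 = \left(-168\right) 39 \cdot 13 = \left(-6552\right) 13 = -85176$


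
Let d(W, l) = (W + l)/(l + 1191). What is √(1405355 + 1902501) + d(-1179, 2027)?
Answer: 424/1609 + 4*√206741 ≈ 1819.0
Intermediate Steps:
d(W, l) = (W + l)/(1191 + l)
√(1405355 + 1902501) + d(-1179, 2027) = √(1405355 + 1902501) + (-1179 + 2027)/(1191 + 2027) = √3307856 + 848/3218 = 4*√206741 + (1/3218)*848 = 4*√206741 + 424/1609 = 424/1609 + 4*√206741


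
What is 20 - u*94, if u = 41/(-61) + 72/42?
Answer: -33290/427 ≈ -77.963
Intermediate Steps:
u = 445/427 (u = 41*(-1/61) + 72*(1/42) = -41/61 + 12/7 = 445/427 ≈ 1.0422)
20 - u*94 = 20 - 1*445/427*94 = 20 - 445/427*94 = 20 - 41830/427 = -33290/427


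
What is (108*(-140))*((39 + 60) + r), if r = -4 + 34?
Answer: -1950480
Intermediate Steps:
r = 30
(108*(-140))*((39 + 60) + r) = (108*(-140))*((39 + 60) + 30) = -15120*(99 + 30) = -15120*129 = -1950480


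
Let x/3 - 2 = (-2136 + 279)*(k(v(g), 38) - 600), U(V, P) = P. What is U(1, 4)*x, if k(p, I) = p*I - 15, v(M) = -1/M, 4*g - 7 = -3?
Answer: 14551476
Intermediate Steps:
g = 1 (g = 7/4 + (¼)*(-3) = 7/4 - ¾ = 1)
k(p, I) = -15 + I*p (k(p, I) = I*p - 15 = -15 + I*p)
x = 3637869 (x = 6 + 3*((-2136 + 279)*((-15 + 38*(-1/1)) - 600)) = 6 + 3*(-1857*((-15 + 38*(-1*1)) - 600)) = 6 + 3*(-1857*((-15 + 38*(-1)) - 600)) = 6 + 3*(-1857*((-15 - 38) - 600)) = 6 + 3*(-1857*(-53 - 600)) = 6 + 3*(-1857*(-653)) = 6 + 3*1212621 = 6 + 3637863 = 3637869)
U(1, 4)*x = 4*3637869 = 14551476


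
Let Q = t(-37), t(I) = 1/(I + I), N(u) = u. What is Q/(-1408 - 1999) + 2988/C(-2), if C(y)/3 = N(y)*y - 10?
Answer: -41851587/252118 ≈ -166.00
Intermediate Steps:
t(I) = 1/(2*I)
Q = -1/74 (Q = (1/2)/(-37) = (1/2)*(-1/37) = -1/74 ≈ -0.013514)
C(y) = -30 + 3*y**2 (C(y) = 3*(y*y - 10) = 3*(y**2 - 10) = 3*(-10 + y**2) = -30 + 3*y**2)
Q/(-1408 - 1999) + 2988/C(-2) = -1/(74*(-1408 - 1999)) + 2988/(-30 + 3*(-2)**2) = -1/74/(-3407) + 2988/(-30 + 3*4) = -1/74*(-1/3407) + 2988/(-30 + 12) = 1/252118 + 2988/(-18) = 1/252118 + 2988*(-1/18) = 1/252118 - 166 = -41851587/252118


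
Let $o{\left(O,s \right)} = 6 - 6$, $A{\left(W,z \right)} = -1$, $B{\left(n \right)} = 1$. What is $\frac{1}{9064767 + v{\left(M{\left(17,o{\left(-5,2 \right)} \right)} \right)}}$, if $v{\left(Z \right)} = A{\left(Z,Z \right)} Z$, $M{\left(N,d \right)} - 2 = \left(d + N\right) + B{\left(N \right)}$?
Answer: $\frac{1}{9064747} \approx 1.1032 \cdot 10^{-7}$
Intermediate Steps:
$o{\left(O,s \right)} = 0$ ($o{\left(O,s \right)} = 6 - 6 = 0$)
$M{\left(N,d \right)} = 3 + N + d$ ($M{\left(N,d \right)} = 2 + \left(\left(d + N\right) + 1\right) = 2 + \left(\left(N + d\right) + 1\right) = 2 + \left(1 + N + d\right) = 3 + N + d$)
$v{\left(Z \right)} = - Z$
$\frac{1}{9064767 + v{\left(M{\left(17,o{\left(-5,2 \right)} \right)} \right)}} = \frac{1}{9064767 - \left(3 + 17 + 0\right)} = \frac{1}{9064767 - 20} = \frac{1}{9064747}$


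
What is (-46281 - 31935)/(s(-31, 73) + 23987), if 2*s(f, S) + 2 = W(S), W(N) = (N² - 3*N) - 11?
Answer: -156432/53071 ≈ -2.9476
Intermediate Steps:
W(N) = -11 + N² - 3*N
s(f, S) = -13/2 + S²/2 - 3*S/2 (s(f, S) = -1 + (-11 + S² - 3*S)/2 = -1 + (-11/2 + S²/2 - 3*S/2) = -13/2 + S²/2 - 3*S/2)
(-46281 - 31935)/(s(-31, 73) + 23987) = (-46281 - 31935)/((-13/2 + (½)*73² - 3/2*73) + 23987) = -78216/((-13/2 + (½)*5329 - 219/2) + 23987) = -78216/((-13/2 + 5329/2 - 219/2) + 23987) = -78216/(5097/2 + 23987) = -78216/53071/2 = -78216*2/53071 = -156432/53071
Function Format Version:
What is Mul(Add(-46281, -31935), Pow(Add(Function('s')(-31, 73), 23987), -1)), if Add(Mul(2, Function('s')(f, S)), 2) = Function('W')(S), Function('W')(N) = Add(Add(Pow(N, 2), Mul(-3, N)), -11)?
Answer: Rational(-156432, 53071) ≈ -2.9476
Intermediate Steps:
Function('W')(N) = Add(-11, Pow(N, 2), Mul(-3, N))
Function('s')(f, S) = Add(Rational(-13, 2), Mul(Rational(1, 2), Pow(S, 2)), Mul(Rational(-3, 2), S)) (Function('s')(f, S) = Add(-1, Mul(Rational(1, 2), Add(-11, Pow(S, 2), Mul(-3, S)))) = Add(-1, Add(Rational(-11, 2), Mul(Rational(1, 2), Pow(S, 2)), Mul(Rational(-3, 2), S))) = Add(Rational(-13, 2), Mul(Rational(1, 2), Pow(S, 2)), Mul(Rational(-3, 2), S)))
Mul(Add(-46281, -31935), Pow(Add(Function('s')(-31, 73), 23987), -1)) = Mul(Add(-46281, -31935), Pow(Add(Add(Rational(-13, 2), Mul(Rational(1, 2), Pow(73, 2)), Mul(Rational(-3, 2), 73)), 23987), -1)) = Mul(-78216, Pow(Add(Add(Rational(-13, 2), Mul(Rational(1, 2), 5329), Rational(-219, 2)), 23987), -1)) = Mul(-78216, Pow(Add(Add(Rational(-13, 2), Rational(5329, 2), Rational(-219, 2)), 23987), -1)) = Mul(-78216, Pow(Add(Rational(5097, 2), 23987), -1)) = Mul(-78216, Pow(Rational(53071, 2), -1)) = Mul(-78216, Rational(2, 53071)) = Rational(-156432, 53071)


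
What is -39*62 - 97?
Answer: -2515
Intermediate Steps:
-39*62 - 97 = -2418 - 97 = -2515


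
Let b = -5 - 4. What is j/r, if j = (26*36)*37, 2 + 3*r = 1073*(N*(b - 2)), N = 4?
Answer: -5772/2623 ≈ -2.2005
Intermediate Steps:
b = -9
r = -15738 (r = -⅔ + (1073*(4*(-9 - 2)))/3 = -⅔ + (1073*(4*(-11)))/3 = -⅔ + (1073*(-44))/3 = -⅔ + (⅓)*(-47212) = -⅔ - 47212/3 = -15738)
j = 34632 (j = 936*37 = 34632)
j/r = 34632/(-15738) = 34632*(-1/15738) = -5772/2623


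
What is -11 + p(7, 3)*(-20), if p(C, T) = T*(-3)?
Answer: 169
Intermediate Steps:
p(C, T) = -3*T
-11 + p(7, 3)*(-20) = -11 - 3*3*(-20) = -11 - 9*(-20) = -11 + 180 = 169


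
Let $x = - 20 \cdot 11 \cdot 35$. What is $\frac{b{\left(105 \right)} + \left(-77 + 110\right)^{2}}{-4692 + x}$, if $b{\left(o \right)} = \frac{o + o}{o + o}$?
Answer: $- \frac{545}{6196} \approx -0.08796$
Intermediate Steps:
$b{\left(o \right)} = 1$ ($b{\left(o \right)} = \frac{2 o}{2 o} = 2 o \frac{1}{2 o} = 1$)
$x = -7700$ ($x = \left(-20\right) 385 = -7700$)
$\frac{b{\left(105 \right)} + \left(-77 + 110\right)^{2}}{-4692 + x} = \frac{1 + \left(-77 + 110\right)^{2}}{-4692 - 7700} = \frac{1 + 33^{2}}{-12392} = \left(1 + 1089\right) \left(- \frac{1}{12392}\right) = 1090 \left(- \frac{1}{12392}\right) = - \frac{545}{6196}$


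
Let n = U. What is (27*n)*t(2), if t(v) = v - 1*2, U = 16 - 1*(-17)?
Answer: 0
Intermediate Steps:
U = 33 (U = 16 + 17 = 33)
n = 33
t(v) = -2 + v (t(v) = v - 2 = -2 + v)
(27*n)*t(2) = (27*33)*(-2 + 2) = 891*0 = 0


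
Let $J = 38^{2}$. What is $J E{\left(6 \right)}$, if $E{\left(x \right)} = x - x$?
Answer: $0$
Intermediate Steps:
$J = 1444$
$E{\left(x \right)} = 0$
$J E{\left(6 \right)} = 1444 \cdot 0 = 0$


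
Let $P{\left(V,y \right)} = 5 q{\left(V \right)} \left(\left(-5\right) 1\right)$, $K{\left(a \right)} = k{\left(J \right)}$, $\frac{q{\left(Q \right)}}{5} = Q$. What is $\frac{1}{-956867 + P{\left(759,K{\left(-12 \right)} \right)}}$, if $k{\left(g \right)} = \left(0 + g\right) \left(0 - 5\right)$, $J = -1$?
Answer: $- \frac{1}{1051742} \approx -9.508 \cdot 10^{-7}$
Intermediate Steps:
$q{\left(Q \right)} = 5 Q$
$k{\left(g \right)} = - 5 g$ ($k{\left(g \right)} = g \left(-5\right) = - 5 g$)
$K{\left(a \right)} = 5$ ($K{\left(a \right)} = \left(-5\right) \left(-1\right) = 5$)
$P{\left(V,y \right)} = - 125 V$ ($P{\left(V,y \right)} = 5 \cdot 5 V \left(\left(-5\right) 1\right) = 25 V \left(-5\right) = - 125 V$)
$\frac{1}{-956867 + P{\left(759,K{\left(-12 \right)} \right)}} = \frac{1}{-956867 - 94875} = \frac{1}{-1051742} = - \frac{1}{1051742}$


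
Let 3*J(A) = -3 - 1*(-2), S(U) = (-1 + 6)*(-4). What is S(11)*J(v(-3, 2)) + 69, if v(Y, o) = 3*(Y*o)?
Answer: 227/3 ≈ 75.667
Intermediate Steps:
v(Y, o) = 3*Y*o
S(U) = -20 (S(U) = 5*(-4) = -20)
J(A) = -⅓ (J(A) = (-3 - 1*(-2))/3 = (-3 + 2)/3 = (⅓)*(-1) = -⅓)
S(11)*J(v(-3, 2)) + 69 = -20*(-⅓) + 69 = 20/3 + 69 = 227/3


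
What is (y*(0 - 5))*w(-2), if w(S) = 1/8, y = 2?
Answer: -5/4 ≈ -1.2500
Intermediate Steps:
w(S) = ⅛
(y*(0 - 5))*w(-2) = (2*(0 - 5))*(⅛) = (2*(-5))*(⅛) = -10*⅛ = -5/4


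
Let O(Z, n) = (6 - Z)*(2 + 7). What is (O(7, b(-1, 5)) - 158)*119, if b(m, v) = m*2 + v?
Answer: -19873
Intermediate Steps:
b(m, v) = v + 2*m (b(m, v) = 2*m + v = v + 2*m)
O(Z, n) = 54 - 9*Z (O(Z, n) = (6 - Z)*9 = 54 - 9*Z)
(O(7, b(-1, 5)) - 158)*119 = ((54 - 9*7) - 158)*119 = ((54 - 63) - 158)*119 = (-9 - 158)*119 = -167*119 = -19873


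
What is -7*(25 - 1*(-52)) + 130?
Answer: -409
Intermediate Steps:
-7*(25 - 1*(-52)) + 130 = -7*(25 + 52) + 130 = -7*77 + 130 = -539 + 130 = -409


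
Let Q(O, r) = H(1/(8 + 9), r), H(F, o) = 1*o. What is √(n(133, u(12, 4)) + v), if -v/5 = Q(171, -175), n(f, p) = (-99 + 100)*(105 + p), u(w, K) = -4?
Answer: 4*√61 ≈ 31.241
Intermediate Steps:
H(F, o) = o
n(f, p) = 105 + p (n(f, p) = 1*(105 + p) = 105 + p)
Q(O, r) = r
v = 875 (v = -5*(-175) = 875)
√(n(133, u(12, 4)) + v) = √((105 - 4) + 875) = √(101 + 875) = √976 = 4*√61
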